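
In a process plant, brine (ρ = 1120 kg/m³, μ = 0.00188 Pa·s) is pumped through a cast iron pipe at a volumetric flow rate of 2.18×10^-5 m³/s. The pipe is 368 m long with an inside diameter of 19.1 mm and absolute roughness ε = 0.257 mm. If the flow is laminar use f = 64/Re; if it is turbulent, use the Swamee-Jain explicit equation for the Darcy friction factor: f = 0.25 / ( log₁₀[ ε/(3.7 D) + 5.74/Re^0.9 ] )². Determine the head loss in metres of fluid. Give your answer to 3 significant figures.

Cross-sectional area A = πD²/4 = π(0.0191)²/4 = 0.0002865 m²; mean velocity V = Q/A = 2.18e-05/0.0002865 = 0.07609 m/s.
Reynolds number Re = ρVD/μ = 1120 · 0.07609 · 0.0191 / 0.00188 = 865.8.
Re < 2300 → laminar flow, so f = 64/Re = 64/865.8 = 0.07392 (the turbulent correlation is not needed).
Darcy-Weisbach: ΔP = f(L/D)(ρV²/2) = 0.07392·(368/0.0191)·(1120·0.07609²/2) = 0.07392·1.927e+04·3.242 = 4617 Pa.
Head loss h_f = ΔP/(ρg) = 4617/(1120·9.81) = 0.420 m.

h_f ≈ 0.420 m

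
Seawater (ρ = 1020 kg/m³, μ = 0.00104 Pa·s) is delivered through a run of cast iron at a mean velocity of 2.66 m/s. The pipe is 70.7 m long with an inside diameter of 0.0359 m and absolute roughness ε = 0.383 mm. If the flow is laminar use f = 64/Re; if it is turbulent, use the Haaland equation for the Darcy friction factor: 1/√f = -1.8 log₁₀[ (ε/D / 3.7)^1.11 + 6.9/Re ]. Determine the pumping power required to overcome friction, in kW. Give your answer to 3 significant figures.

Reynolds number Re = ρVD/μ = 1020 · 2.66 · 0.0359 / 0.00104 = 9.366e+04.
Re > 4000 → turbulent. Relative roughness ε/D = 0.000383/0.0359 = 0.0107. Haaland: 1/√f = -1.8 log₁₀[(0.0107/3.7)^1.11 + 6.9/9.366e+04] = -1.8 log₁₀[0.00152 + 7.37e-05] = 5.038, so f = 0.0394.
Darcy-Weisbach: ΔP = f(L/D)(ρV²/2) = 0.0394·(70.7/0.0359)·(1020·2.66²/2) = 0.0394·1969·3609 = 2.8e+05 Pa.
Q = V·A = 2.66·0.001012 = 0.002693 m³/s.
Pumping power P = QΔP = 0.002693·2.8e+05 = 753.9 W = 0.754 kW.

P ≈ 0.754 kW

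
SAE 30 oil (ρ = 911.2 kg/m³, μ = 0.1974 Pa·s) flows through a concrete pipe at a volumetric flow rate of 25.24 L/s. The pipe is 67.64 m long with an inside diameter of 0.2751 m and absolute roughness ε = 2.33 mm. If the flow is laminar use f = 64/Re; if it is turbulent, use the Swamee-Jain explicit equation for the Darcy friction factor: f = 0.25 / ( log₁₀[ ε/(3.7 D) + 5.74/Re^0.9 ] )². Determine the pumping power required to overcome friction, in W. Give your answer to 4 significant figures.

Q = 25.24 L/s = 25.24/1000 = 0.02524 m³/s.
Cross-sectional area A = πD²/4 = π(0.2751)²/4 = 0.05944 m²; mean velocity V = Q/A = 0.02524/0.05944 = 0.4246 m/s.
Reynolds number Re = ρVD/μ = 911.2 · 0.4246 · 0.2751 / 0.197 = 539.2.
Re < 2300 → laminar flow, so f = 64/Re = 64/539.2 = 0.1187 (the turbulent correlation is not needed).
Darcy-Weisbach: ΔP = f(L/D)(ρV²/2) = 0.1187·(67.64/0.2751)·(911.2·0.4246²/2) = 0.1187·245.9·82.15 = 2397 Pa.
Pumping power P = QΔP = 0.02524·2397 = 60.510 W = 60.51 W.

P ≈ 60.51 W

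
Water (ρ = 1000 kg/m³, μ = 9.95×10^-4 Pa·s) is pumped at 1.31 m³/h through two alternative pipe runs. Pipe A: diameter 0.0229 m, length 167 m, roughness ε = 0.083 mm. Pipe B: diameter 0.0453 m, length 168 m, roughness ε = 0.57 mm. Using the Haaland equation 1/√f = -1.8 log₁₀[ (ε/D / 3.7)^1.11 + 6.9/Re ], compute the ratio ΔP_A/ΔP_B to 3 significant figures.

Pipe A: V = Q/A = 0.0003639/0.0004119 = 0.8835 m/s; Re = 2.033e+04; ε/D = 0.00362; Haaland → f = 0.03214; ΔP_A = f(L/D)(ρV²/2) = 9.148e+04 Pa.
Pipe B: V = Q/A = 0.0003639/0.001612 = 0.2258 m/s; Re = 1.028e+04; ε/D = 0.0126; Haaland → f = 0.04553; ΔP_B = f(L/D)(ρV²/2) = 4304 Pa.
ΔP_A/ΔP_B = 9.148e+04/4304 = 21.3.

ΔP_A/ΔP_B ≈ 21.3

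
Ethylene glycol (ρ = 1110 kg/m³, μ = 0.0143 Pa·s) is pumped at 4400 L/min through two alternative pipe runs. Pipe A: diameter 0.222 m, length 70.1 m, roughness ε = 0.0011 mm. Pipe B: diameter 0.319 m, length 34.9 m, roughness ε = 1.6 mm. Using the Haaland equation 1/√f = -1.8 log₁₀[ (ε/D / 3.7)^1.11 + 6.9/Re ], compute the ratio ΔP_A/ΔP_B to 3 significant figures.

ΔP_A/ΔP_B ≈ 8.30

Pipe A: V = Q/A = 0.07333/0.03871 = 1.895 m/s; Re = 3.265e+04; ε/D = 4.95e-06; Haaland → f = 0.02286; ΔP_A = f(L/D)(ρV²/2) = 1.438e+04 Pa.
Pipe B: V = Q/A = 0.07333/0.07992 = 0.9176 m/s; Re = 2.272e+04; ε/D = 0.00502; Haaland → f = 0.03389; ΔP_B = f(L/D)(ρV²/2) = 1732 Pa.
ΔP_A/ΔP_B = 1.438e+04/1732 = 8.30.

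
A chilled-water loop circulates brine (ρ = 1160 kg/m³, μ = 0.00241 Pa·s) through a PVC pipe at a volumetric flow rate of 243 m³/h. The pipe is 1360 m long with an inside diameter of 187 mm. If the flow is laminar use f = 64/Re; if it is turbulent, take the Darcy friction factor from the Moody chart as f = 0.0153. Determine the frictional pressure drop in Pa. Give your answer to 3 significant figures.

ΔP ≈ 390000 Pa

Q = 243 m³/h = 243/3600 = 0.0675 m³/s.
Cross-sectional area A = πD²/4 = π(0.187)²/4 = 0.02746 m²; mean velocity V = Q/A = 0.0675/0.02746 = 2.458 m/s.
Reynolds number Re = ρVD/μ = 1160 · 2.458 · 0.187 / 0.00241 = 2.212e+05.
Re > 4000 → turbulent; use the Moody-chart value f = 0.0153.
Darcy-Weisbach: ΔP = f(L/D)(ρV²/2) = 0.0153·(1360/0.187)·(1160·2.458²/2) = 0.0153·7273·3503 = 3.898e+05 Pa.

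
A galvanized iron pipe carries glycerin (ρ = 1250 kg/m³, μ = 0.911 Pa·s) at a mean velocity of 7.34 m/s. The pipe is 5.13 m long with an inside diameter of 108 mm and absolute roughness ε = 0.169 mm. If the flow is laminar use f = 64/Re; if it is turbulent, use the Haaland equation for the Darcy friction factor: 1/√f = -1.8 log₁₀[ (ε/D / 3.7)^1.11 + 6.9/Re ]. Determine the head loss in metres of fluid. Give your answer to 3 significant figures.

h_f ≈ 7.67 m

Reynolds number Re = ρVD/μ = 1250 · 7.34 · 0.108 / 0.911 = 1088.
Re < 2300 → laminar flow, so f = 64/Re = 64/1088 = 0.05884 (the turbulent correlation is not needed).
Darcy-Weisbach: ΔP = f(L/D)(ρV²/2) = 0.05884·(5.13/0.108)·(1250·7.34²/2) = 0.05884·47.5·3.367e+04 = 9.411e+04 Pa.
Head loss h_f = ΔP/(ρg) = 9.411e+04/(1250·9.81) = 7.67 m.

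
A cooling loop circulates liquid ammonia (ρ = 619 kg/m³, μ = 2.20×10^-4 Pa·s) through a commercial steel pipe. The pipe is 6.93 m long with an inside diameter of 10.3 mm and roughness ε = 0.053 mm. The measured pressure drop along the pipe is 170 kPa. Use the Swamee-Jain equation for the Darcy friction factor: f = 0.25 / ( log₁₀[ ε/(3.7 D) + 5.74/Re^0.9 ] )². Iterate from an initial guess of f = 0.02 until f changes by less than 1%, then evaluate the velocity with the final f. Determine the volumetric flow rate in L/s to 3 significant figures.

Q ≈ 0.424 L/s

Rearranging Darcy-Weisbach: V = √(2·ΔP·D/(f·L·ρ)). With ε/D = 5.3e-05/0.0103 = 0.00515, iterate starting from f = 0.02:
  f = 0.02 → V = √(2·1.7e+05·0.0103/(0.02·6.93·619)) = 6.389 m/s; Re = ρVD/μ = 1.852e+05; f → 0.03132
  f = 0.03132 → V = 5.106 m/s; Re = 1.48e+05; f → 0.03147
Converged (Δf/f < 1%). With the final f = 0.03147: V = √(2·1.7e+05·0.0103/(0.03147·6.93·619)) = 5.094 m/s.
Q = V·A = 5.094·(π/4·0.0103²) = 0.0004244 m³/s = 0.424 L/s.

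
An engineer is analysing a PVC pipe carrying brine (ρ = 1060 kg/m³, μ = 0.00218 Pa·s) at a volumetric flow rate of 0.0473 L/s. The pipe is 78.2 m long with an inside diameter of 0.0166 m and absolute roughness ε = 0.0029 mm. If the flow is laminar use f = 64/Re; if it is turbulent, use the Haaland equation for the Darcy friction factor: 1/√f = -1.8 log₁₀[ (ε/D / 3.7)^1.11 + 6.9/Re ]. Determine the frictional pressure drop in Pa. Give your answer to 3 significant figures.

Q = 0.0473 L/s = 0.0473/1000 = 4.73e-05 m³/s.
Cross-sectional area A = πD²/4 = π(0.0166)²/4 = 0.0002164 m²; mean velocity V = Q/A = 4.73e-05/0.0002164 = 0.2186 m/s.
Reynolds number Re = ρVD/μ = 1060 · 0.2186 · 0.0166 / 0.00218 = 1764.
Re < 2300 → laminar flow, so f = 64/Re = 64/1764 = 0.03628 (the turbulent correlation is not needed).
Darcy-Weisbach: ΔP = f(L/D)(ρV²/2) = 0.03628·(78.2/0.0166)·(1060·0.2186²/2) = 0.03628·4711·25.32 = 4327 Pa.

ΔP ≈ 4330 Pa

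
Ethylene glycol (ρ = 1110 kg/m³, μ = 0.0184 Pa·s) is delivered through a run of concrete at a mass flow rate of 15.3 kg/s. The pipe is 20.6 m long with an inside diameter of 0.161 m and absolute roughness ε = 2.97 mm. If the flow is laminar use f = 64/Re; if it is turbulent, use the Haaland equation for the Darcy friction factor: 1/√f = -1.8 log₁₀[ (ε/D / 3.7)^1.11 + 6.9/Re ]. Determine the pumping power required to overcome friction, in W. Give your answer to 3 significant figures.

P ≈ 23.7 W

A = πD²/4 = π(0.161)²/4 = 0.02036 m²; mean velocity V = ṁ/(ρA) = 15.3/(1110 · 0.02036) = 0.6771 m/s.
Reynolds number Re = ρVD/μ = 1110 · 0.6771 · 0.161 / 0.0184 = 6576.
Re > 4000 → turbulent. Relative roughness ε/D = 0.00297/0.161 = 0.0184. Haaland: 1/√f = -1.8 log₁₀[(0.0184/3.7)^1.11 + 6.9/6576] = -1.8 log₁₀[0.00278 + 0.00105] = 4.35, so f = 0.05285.
Darcy-Weisbach: ΔP = f(L/D)(ρV²/2) = 0.05285·(20.6/0.161)·(1110·0.6771²/2) = 0.05285·128·254.4 = 1720 Pa.
Q = ṁ/ρ = 15.3/1110 = 0.01378 m³/s.
Pumping power P = QΔP = 0.01378·1720 = 23.71 W = 23.7 W.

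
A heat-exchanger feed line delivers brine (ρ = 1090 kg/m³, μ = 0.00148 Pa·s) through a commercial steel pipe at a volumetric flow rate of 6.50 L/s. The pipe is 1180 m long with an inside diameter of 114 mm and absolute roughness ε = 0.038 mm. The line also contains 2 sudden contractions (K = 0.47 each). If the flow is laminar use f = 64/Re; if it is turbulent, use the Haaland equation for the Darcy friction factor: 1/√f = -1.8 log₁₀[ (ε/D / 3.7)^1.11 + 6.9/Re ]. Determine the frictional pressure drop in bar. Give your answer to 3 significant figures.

ΔP ≈ 0.493 bar

Q = 6.50 L/s = 6.50/1000 = 0.0065 m³/s.
Cross-sectional area A = πD²/4 = π(0.114)²/4 = 0.01021 m²; mean velocity V = Q/A = 0.0065/0.01021 = 0.6368 m/s.
Reynolds number Re = ρVD/μ = 1090 · 0.6368 · 0.114 / 0.00148 = 5.347e+04.
Re > 4000 → turbulent. Relative roughness ε/D = 3.8e-05/0.114 = 0.000333. Haaland: 1/√f = -1.8 log₁₀[(0.000333/3.7)^1.11 + 6.9/5.347e+04] = -1.8 log₁₀[3.23e-05 + 0.000129] = 6.826, so f = 0.02146.
Total minor-loss coefficient ΣK = 2·0.47 = 0.94.
ΔP = [f·L/D + ΣK]·(ρV²/2) = [0.02146·1180/0.114 + 0.94]·(1090·0.6368²/2) = [222.2 + 0.94]·221 = 4.931e+04 Pa.
ΔP = 4.931e+04 Pa = 0.493 bar.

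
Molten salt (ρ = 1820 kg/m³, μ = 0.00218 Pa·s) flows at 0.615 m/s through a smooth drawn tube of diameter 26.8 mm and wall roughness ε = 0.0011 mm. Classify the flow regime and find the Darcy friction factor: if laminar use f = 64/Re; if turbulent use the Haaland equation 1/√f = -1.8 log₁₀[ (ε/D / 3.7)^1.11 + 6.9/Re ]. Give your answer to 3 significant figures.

Re = ρVD/μ = 1820·0.615·0.0268/0.00218 = 1.376e+04.
Re > 4000 → turbulent. ε/D = 1.1e-06/0.0268 = 4.1e-05; Haaland: 1/√f = -1.8 log₁₀[3.16e-06 + 0.000501] = 5.935, so f = 0.02839.

f ≈ 0.0284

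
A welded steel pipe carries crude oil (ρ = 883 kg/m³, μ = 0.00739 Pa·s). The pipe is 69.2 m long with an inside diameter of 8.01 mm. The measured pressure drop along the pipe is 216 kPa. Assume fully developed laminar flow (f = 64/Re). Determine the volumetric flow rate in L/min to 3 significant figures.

Q ≈ 2.56 L/min

For laminar flow, f = 64/Re with Re = ρVD/μ, so Darcy-Weisbach reduces to ΔP = 32μLV/D². Solving for V: V = ΔP·D²/(32μL) = 2.16e+05·(0.00801)²/(32·0.00739·69.2) = 0.8469 m/s.
Check: Re = ρVD/μ = 883·0.8469·0.00801/0.00739 = 810.5 < 2300, so the laminar assumption holds.
Q = V·A = 0.8469·(π/4·0.00801²) = 4.267e-05 m³/s = 2.56 L/min.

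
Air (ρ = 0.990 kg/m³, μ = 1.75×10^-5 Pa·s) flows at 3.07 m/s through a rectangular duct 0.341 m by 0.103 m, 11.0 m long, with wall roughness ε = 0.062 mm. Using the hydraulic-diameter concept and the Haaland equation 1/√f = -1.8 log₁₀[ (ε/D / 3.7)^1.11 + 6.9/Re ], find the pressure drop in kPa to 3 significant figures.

Hydraulic diameter D_h = 4A/P = 4·(0.341·0.103)/(2·(0.341+0.103)) = 0.1405/0.888 = 0.1582 m.
Re = ρVD_h/μ = 0.99·3.07·0.1582/1.75e-05 = 2.748e+04.
ε/D_h = 6.2e-05/0.1582 = 0.000392; Haaland gives 1/√f = -1.8 log₁₀[3.87e-05+0.000251] = 6.368, so f = 0.02466.
ΔP = f(L/D_h)(ρV²/2) = 0.02466·11/0.1582·4.665 = 7.998 Pa.
ΔP = 0.00800 kPa.

ΔP ≈ 0.00800 kPa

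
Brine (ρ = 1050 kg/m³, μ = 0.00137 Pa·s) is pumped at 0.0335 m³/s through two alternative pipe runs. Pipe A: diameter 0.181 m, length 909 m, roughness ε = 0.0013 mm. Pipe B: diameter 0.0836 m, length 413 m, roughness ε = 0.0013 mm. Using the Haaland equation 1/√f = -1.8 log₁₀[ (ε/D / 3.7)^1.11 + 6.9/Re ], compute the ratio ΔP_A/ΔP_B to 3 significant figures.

Pipe A: V = Q/A = 0.0335/0.02573 = 1.302 m/s; Re = 1.806e+05; ε/D = 7.18e-06; Haaland → f = 0.01585; ΔP_A = f(L/D)(ρV²/2) = 7.084e+04 Pa.
Pipe B: V = Q/A = 0.0335/0.005489 = 6.103 m/s; Re = 3.91e+05; ε/D = 1.56e-05; Haaland → f = 0.01381; ΔP_B = f(L/D)(ρV²/2) = 1.334e+06 Pa.
ΔP_A/ΔP_B = 7.084e+04/1.334e+06 = 0.0531.

ΔP_A/ΔP_B ≈ 0.0531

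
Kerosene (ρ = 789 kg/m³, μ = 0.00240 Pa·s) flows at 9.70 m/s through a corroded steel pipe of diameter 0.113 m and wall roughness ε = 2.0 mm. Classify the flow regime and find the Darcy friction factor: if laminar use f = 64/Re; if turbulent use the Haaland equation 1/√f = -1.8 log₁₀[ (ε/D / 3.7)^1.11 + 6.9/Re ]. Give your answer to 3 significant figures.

Re = ρVD/μ = 789·9.7·0.113/0.0024 = 3.603e+05.
Re > 4000 → turbulent. ε/D = 0.002/0.113 = 0.0177; Haaland: 1/√f = -1.8 log₁₀[0.00266 + 1.91e-05] = 4.63, so f = 0.04664.

f ≈ 0.0466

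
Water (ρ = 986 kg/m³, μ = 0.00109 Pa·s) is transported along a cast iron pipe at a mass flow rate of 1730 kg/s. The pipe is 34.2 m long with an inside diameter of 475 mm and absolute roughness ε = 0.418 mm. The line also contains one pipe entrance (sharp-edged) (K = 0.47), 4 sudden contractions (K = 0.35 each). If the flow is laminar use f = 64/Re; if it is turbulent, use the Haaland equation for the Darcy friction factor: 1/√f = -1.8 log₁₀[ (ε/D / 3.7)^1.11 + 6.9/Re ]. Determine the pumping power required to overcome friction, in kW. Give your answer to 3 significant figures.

P ≈ 275 kW

A = πD²/4 = π(0.475)²/4 = 0.1772 m²; mean velocity V = ṁ/(ρA) = 1730/(986 · 0.1772) = 9.901 m/s.
Reynolds number Re = ρVD/μ = 986 · 9.901 · 0.475 / 0.00109 = 4.254e+06.
Re > 4000 → turbulent. Relative roughness ε/D = 0.000418/0.475 = 0.00088. Haaland: 1/√f = -1.8 log₁₀[(0.00088/3.7)^1.11 + 6.9/4.254e+06] = -1.8 log₁₀[9.5e-05 + 1.62e-06] = 7.227, so f = 0.01915.
Total minor-loss coefficient ΣK = 1·0.47 + 4·0.35 = 1.87.
ΔP = [f·L/D + ΣK]·(ρV²/2) = [0.01915·34.2/0.475 + 1.87]·(986·9.901²/2) = [1.379 + 1.87]·4.833e+04 = 1.57e+05 Pa.
Q = ṁ/ρ = 1730/986 = 1.755 m³/s.
Pumping power P = QΔP = 1.755·1.57e+05 = 275500 W = 275 kW.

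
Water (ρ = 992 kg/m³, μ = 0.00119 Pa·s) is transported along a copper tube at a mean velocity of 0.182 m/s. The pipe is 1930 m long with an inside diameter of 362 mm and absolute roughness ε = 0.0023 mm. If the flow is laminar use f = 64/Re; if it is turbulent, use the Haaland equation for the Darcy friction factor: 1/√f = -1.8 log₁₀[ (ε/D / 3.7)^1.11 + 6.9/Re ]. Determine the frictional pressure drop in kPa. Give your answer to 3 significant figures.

ΔP ≈ 1.78 kPa

Reynolds number Re = ρVD/μ = 992 · 0.182 · 0.362 / 0.00119 = 5.492e+04.
Re > 4000 → turbulent. Relative roughness ε/D = 2.3e-06/0.362 = 6.35e-06. Haaland: 1/√f = -1.8 log₁₀[(6.35e-06/3.7)^1.11 + 6.9/5.492e+04] = -1.8 log₁₀[3.99e-07 + 0.000126] = 7.019, so f = 0.0203.
Darcy-Weisbach: ΔP = f(L/D)(ρV²/2) = 0.0203·(1930/0.362)·(992·0.182²/2) = 0.0203·5331·16.43 = 1778 Pa.
ΔP = 1778 Pa = 1.78 kPa.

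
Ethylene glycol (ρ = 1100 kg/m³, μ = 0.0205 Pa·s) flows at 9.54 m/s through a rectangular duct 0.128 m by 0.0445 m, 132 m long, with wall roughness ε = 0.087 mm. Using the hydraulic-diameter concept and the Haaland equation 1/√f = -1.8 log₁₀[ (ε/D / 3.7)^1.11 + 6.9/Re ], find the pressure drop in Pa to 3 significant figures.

Hydraulic diameter D_h = 4A/P = 4·(0.128·0.0445)/(2·(0.128+0.0445)) = 0.02278/0.345 = 0.06604 m.
Re = ρVD_h/μ = 1100·9.54·0.06604/0.0205 = 3.381e+04.
ε/D_h = 8.7e-05/0.06604 = 0.00132; Haaland gives 1/√f = -1.8 log₁₀[0.000149+0.000204] = 6.215, so f = 0.02589.
ΔP = f(L/D_h)(ρV²/2) = 0.02589·132/0.06604·5.006e+04 = 2.591e+06 Pa.

ΔP ≈ 2.59×10^6 Pa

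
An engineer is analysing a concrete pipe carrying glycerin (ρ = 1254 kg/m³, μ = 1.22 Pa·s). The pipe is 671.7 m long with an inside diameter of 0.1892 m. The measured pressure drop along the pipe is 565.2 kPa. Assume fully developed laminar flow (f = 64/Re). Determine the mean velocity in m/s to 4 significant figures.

For laminar flow, f = 64/Re with Re = ρVD/μ, so Darcy-Weisbach reduces to ΔP = 32μLV/D². Solving for V: V = ΔP·D²/(32μL) = 5.652e+05·(0.1892)²/(32·1.22·671.7) = 0.7715 m/s.
Check: Re = ρVD/μ = 1254·0.7715·0.1892/1.22 = 150 < 2300, so the laminar assumption holds.

V ≈ 0.7715 m/s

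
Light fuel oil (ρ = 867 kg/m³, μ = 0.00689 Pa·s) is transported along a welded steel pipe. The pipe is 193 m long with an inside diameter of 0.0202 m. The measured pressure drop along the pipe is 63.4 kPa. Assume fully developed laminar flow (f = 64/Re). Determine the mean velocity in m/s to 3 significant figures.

For laminar flow, f = 64/Re with Re = ρVD/μ, so Darcy-Weisbach reduces to ΔP = 32μLV/D². Solving for V: V = ΔP·D²/(32μL) = 6.34e+04·(0.0202)²/(32·0.00689·193) = 0.6079 m/s.
Check: Re = ρVD/μ = 867·0.6079·0.0202/0.00689 = 1545 < 2300, so the laminar assumption holds.

V ≈ 0.608 m/s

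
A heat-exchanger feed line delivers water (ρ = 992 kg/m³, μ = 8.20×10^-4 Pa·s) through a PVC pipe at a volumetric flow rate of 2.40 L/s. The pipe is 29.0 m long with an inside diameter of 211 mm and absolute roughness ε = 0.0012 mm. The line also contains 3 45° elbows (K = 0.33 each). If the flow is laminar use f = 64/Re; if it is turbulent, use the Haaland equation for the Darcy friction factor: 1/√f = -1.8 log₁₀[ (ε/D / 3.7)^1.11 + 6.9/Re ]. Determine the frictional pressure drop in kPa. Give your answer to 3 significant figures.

Q = 2.40 L/s = 2.40/1000 = 0.0024 m³/s.
Cross-sectional area A = πD²/4 = π(0.211)²/4 = 0.03497 m²; mean velocity V = Q/A = 0.0024/0.03497 = 0.06864 m/s.
Reynolds number Re = ρVD/μ = 992 · 0.06864 · 0.211 / 0.00082 = 1.752e+04.
Re > 4000 → turbulent. Relative roughness ε/D = 1.2e-06/0.211 = 5.69e-06. Haaland: 1/√f = -1.8 log₁₀[(5.69e-06/3.7)^1.11 + 6.9/1.752e+04] = -1.8 log₁₀[3.53e-07 + 0.000394] = 6.128, so f = 0.02663.
Total minor-loss coefficient ΣK = 3·0.33 = 0.99.
ΔP = [f·L/D + ΣK]·(ρV²/2) = [0.02663·29/0.211 + 0.99]·(992·0.06864²/2) = [3.66 + 0.99]·2.337 = 10.87 Pa.
ΔP = 10.87 Pa = 0.0109 kPa.

ΔP ≈ 0.0109 kPa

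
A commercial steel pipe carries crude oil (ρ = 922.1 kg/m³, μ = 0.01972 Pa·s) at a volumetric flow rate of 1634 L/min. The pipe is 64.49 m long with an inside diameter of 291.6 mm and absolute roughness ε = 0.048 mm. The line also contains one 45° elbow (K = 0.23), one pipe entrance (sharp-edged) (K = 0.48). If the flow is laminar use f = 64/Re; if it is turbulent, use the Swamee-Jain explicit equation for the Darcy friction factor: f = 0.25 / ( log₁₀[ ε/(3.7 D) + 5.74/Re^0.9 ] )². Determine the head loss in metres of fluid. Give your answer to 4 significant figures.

Q = 1634 L/min = 1634/60000 = 0.02723 m³/s.
Cross-sectional area A = πD²/4 = π(0.2916)²/4 = 0.06678 m²; mean velocity V = Q/A = 0.02723/0.06678 = 0.4078 m/s.
Reynolds number Re = ρVD/μ = 922.1 · 0.4078 · 0.2916 / 0.0197 = 5560.
Re > 4000 → turbulent. Relative roughness ε/D = 4.8e-05/0.2916 = 0.000165. Swamee-Jain: f = 0.25/(log₁₀[0.000165/3.7 + 5.74/5560^0.9])² = 0.25/(log₁₀[4.45e-05 + 0.00245])² = 0.25/(-2.604)² = 0.03687.
Total minor-loss coefficient ΣK = 1·0.23 + 1·0.48 = 0.71.
ΔP = [f·L/D + ΣK]·(ρV²/2) = [0.03687·64.49/0.2916 + 0.71]·(922.1·0.4078²/2) = [8.155 + 0.71]·76.67 = 679.7 Pa.
Head loss h_f = ΔP/(ρg) = 679.7/(922.1·9.81) = 0.07514 m.

h_f ≈ 0.07514 m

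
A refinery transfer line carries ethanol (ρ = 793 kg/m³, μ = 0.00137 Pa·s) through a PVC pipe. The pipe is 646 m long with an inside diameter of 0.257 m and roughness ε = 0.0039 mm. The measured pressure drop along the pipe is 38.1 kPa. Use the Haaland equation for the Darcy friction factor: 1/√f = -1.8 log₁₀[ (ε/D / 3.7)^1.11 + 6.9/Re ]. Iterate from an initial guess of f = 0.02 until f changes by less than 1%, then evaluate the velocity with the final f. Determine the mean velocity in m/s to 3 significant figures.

Rearranging Darcy-Weisbach: V = √(2·ΔP·D/(f·L·ρ)). With ε/D = 3.9e-06/0.257 = 1.52e-05, iterate starting from f = 0.02:
  f = 0.02 → V = √(2·3.81e+04·0.257/(0.02·646·793)) = 1.383 m/s; Re = ρVD/μ = 2.057e+05; f → 0.01551
  f = 0.01551 → V = 1.57 m/s; Re = 2.335e+05; f → 0.01514
  f = 0.01514 → V = 1.589 m/s; Re = 2.363e+05; f → 0.01511
Converged (Δf/f < 1%). With the final f = 0.01511: V = √(2·3.81e+04·0.257/(0.01511·646·793)) = 1.591 m/s.

V ≈ 1.59 m/s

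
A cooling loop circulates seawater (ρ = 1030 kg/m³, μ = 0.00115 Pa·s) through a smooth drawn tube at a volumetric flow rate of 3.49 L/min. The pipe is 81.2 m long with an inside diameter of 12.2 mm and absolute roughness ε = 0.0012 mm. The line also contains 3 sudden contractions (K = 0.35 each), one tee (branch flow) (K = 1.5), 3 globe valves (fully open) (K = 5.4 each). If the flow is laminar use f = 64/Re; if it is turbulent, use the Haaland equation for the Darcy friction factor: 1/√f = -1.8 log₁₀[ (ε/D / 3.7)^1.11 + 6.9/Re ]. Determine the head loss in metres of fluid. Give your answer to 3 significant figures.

h_f ≈ 3.33 m

Q = 3.49 L/min = 3.49/60000 = 5.817e-05 m³/s.
Cross-sectional area A = πD²/4 = π(0.0122)²/4 = 0.0001169 m²; mean velocity V = Q/A = 5.817e-05/0.0001169 = 0.4976 m/s.
Reynolds number Re = ρVD/μ = 1030 · 0.4976 · 0.0122 / 0.00115 = 5437.
Re > 4000 → turbulent. Relative roughness ε/D = 1.2e-06/0.0122 = 9.84e-05. Haaland: 1/√f = -1.8 log₁₀[(9.84e-05/3.7)^1.11 + 6.9/5437] = -1.8 log₁₀[8.34e-06 + 0.00127] = 5.209, so f = 0.03686.
Total minor-loss coefficient ΣK = 3·0.35 + 1·1.5 + 3·5.4 = 18.8.
ΔP = [f·L/D + ΣK]·(ρV²/2) = [0.03686·81.2/0.0122 + 18.8]·(1030·0.4976²/2) = [245.3 + 18.8]·127.5 = 3.367e+04 Pa.
Head loss h_f = ΔP/(ρg) = 3.367e+04/(1030·9.81) = 3.33 m.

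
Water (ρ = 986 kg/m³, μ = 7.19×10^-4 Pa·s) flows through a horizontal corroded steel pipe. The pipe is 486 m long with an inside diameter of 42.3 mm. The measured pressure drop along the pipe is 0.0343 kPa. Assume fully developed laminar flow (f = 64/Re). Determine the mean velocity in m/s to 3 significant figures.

V ≈ 0.00549 m/s

For laminar flow, f = 64/Re with Re = ρVD/μ, so Darcy-Weisbach reduces to ΔP = 32μLV/D². Solving for V: V = ΔP·D²/(32μL) = 34.3·(0.0423)²/(32·0.000719·486) = 0.005489 m/s.
Check: Re = ρVD/μ = 986·0.005489·0.0423/0.000719 = 318.4 < 2300, so the laminar assumption holds.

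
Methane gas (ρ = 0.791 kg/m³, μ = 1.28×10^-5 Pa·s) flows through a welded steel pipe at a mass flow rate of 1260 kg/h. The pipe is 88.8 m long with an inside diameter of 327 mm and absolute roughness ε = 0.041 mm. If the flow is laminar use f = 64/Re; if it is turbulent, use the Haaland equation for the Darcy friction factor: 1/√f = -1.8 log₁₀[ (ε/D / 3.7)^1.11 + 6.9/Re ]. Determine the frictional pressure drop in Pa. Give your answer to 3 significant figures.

ΔP ≈ 54.2 Pa

ṁ = 1260 kg/h = 1260/3600 = 0.35 kg/s.
A = πD²/4 = π(0.327)²/4 = 0.08398 m²; mean velocity V = ṁ/(ρA) = 0.35/(0.791 · 0.08398) = 5.269 m/s.
Reynolds number Re = ρVD/μ = 0.791 · 5.269 · 0.327 / 1.28e-05 = 1.065e+05.
Re > 4000 → turbulent. Relative roughness ε/D = 4.1e-05/0.327 = 0.000125. Haaland: 1/√f = -1.8 log₁₀[(0.000125/3.7)^1.11 + 6.9/1.065e+05] = -1.8 log₁₀[1.09e-05 + 6.48e-05] = 7.417, so f = 0.01818.
Darcy-Weisbach: ΔP = f(L/D)(ρV²/2) = 0.01818·(88.8/0.327)·(0.791·5.269²/2) = 0.01818·271.6·10.98 = 54.19 Pa.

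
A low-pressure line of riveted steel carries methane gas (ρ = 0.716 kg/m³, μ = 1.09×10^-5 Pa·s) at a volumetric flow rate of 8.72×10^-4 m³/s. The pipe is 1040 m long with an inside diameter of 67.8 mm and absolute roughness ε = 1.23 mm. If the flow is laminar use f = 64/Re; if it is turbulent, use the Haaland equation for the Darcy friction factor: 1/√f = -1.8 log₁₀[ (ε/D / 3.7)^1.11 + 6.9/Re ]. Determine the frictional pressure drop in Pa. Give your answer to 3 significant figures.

Cross-sectional area A = πD²/4 = π(0.0678)²/4 = 0.00361 m²; mean velocity V = Q/A = 0.000872/0.00361 = 0.2415 m/s.
Reynolds number Re = ρVD/μ = 0.716 · 0.2415 · 0.0678 / 1.09e-05 = 1076.
Re < 2300 → laminar flow, so f = 64/Re = 64/1076 = 0.0595 (the turbulent correlation is not needed).
Darcy-Weisbach: ΔP = f(L/D)(ρV²/2) = 0.0595·(1040/0.0678)·(0.716·0.2415²/2) = 0.0595·1.534e+04·0.02088 = 19.06 Pa.

ΔP ≈ 19.1 Pa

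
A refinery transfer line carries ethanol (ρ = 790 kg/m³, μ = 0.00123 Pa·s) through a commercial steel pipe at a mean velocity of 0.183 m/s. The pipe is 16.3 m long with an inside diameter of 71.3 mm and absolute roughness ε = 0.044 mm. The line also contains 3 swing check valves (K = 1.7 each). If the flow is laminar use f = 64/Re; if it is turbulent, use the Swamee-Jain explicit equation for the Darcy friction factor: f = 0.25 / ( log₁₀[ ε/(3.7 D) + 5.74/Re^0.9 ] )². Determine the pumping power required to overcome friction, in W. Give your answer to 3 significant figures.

Reynolds number Re = ρVD/μ = 790 · 0.183 · 0.0713 / 0.00123 = 8380.
Re > 4000 → turbulent. Relative roughness ε/D = 4.4e-05/0.0713 = 0.000617. Swamee-Jain: f = 0.25/(log₁₀[0.000617/3.7 + 5.74/8380^0.9])² = 0.25/(log₁₀[0.000167 + 0.00169])² = 0.25/(-2.731)² = 0.03352.
Total minor-loss coefficient ΣK = 3·1.7 = 5.1.
ΔP = [f·L/D + ΣK]·(ρV²/2) = [0.03352·16.3/0.0713 + 5.1]·(790·0.183²/2) = [7.662 + 5.1]·13.23 = 168.8 Pa.
Q = V·A = 0.183·0.003993 = 0.0007307 m³/s.
Pumping power P = QΔP = 0.0007307·168.8 = 0.1234 W = 0.123 W.

P ≈ 0.123 W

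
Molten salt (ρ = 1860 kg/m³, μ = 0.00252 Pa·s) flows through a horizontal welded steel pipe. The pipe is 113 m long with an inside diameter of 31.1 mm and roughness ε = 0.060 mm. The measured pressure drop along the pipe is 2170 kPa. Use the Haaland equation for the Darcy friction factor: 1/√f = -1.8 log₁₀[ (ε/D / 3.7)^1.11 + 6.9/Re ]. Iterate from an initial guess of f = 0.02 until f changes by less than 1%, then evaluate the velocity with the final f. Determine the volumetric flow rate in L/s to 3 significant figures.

Q ≈ 3.88 L/s

Rearranging Darcy-Weisbach: V = √(2·ΔP·D/(f·L·ρ)). With ε/D = 6e-05/0.0311 = 0.00193, iterate starting from f = 0.02:
  f = 0.02 → V = √(2·2.17e+06·0.0311/(0.02·113·1860)) = 5.666 m/s; Re = ρVD/μ = 1.301e+05; f → 0.02445
  f = 0.02445 → V = 5.125 m/s; Re = 1.176e+05; f → 0.02457
Converged (Δf/f < 1%). With the final f = 0.02457: V = √(2·2.17e+06·0.0311/(0.02457·113·1860)) = 5.112 m/s.
Q = V·A = 5.112·(π/4·0.0311²) = 0.003883 m³/s = 3.88 L/s.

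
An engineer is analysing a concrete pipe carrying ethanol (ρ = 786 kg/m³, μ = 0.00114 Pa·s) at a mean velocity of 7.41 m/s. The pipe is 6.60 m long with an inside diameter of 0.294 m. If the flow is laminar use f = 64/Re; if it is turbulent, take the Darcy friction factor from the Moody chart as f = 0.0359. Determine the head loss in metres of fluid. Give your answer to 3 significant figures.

h_f ≈ 2.26 m

Reynolds number Re = ρVD/μ = 786 · 7.41 · 0.294 / 0.00114 = 1.502e+06.
Re > 4000 → turbulent; use the Moody-chart value f = 0.0359.
Darcy-Weisbach: ΔP = f(L/D)(ρV²/2) = 0.0359·(6.6/0.294)·(786·7.41²/2) = 0.0359·22.45·2.158e+04 = 1.739e+04 Pa.
Head loss h_f = ΔP/(ρg) = 1.739e+04/(786·9.81) = 2.26 m.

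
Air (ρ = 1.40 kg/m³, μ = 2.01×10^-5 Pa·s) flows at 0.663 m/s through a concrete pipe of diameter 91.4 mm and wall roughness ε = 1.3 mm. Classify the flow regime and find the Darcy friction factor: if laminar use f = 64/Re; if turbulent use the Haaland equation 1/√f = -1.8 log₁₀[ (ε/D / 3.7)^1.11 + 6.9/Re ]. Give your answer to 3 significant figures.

f ≈ 0.0523

Re = ρVD/μ = 1.4·0.663·0.0914/2.01e-05 = 4221.
Re > 4000 → turbulent. ε/D = 0.0013/0.0914 = 0.0142; Haaland: 1/√f = -1.8 log₁₀[0.00209 + 0.00163] = 4.373, so f = 0.05229.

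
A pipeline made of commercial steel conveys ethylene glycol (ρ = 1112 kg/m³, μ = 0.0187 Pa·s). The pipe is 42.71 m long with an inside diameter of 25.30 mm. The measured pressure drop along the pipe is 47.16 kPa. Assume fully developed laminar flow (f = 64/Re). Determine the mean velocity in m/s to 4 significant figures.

For laminar flow, f = 64/Re with Re = ρVD/μ, so Darcy-Weisbach reduces to ΔP = 32μLV/D². Solving for V: V = ΔP·D²/(32μL) = 4.716e+04·(0.0253)²/(32·0.0187·42.71) = 1.181 m/s.
Check: Re = ρVD/μ = 1112·1.181·0.0253/0.0187 = 1777 < 2300, so the laminar assumption holds.

V ≈ 1.181 m/s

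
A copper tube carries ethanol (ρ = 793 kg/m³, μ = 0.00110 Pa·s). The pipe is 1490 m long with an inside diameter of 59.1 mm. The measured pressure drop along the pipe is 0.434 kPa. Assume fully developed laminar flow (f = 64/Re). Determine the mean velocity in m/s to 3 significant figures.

V ≈ 0.0289 m/s

For laminar flow, f = 64/Re with Re = ρVD/μ, so Darcy-Weisbach reduces to ΔP = 32μLV/D². Solving for V: V = ΔP·D²/(32μL) = 434·(0.0591)²/(32·0.0011·1490) = 0.0289 m/s.
Check: Re = ρVD/μ = 793·0.0289·0.0591/0.0011 = 1231 < 2300, so the laminar assumption holds.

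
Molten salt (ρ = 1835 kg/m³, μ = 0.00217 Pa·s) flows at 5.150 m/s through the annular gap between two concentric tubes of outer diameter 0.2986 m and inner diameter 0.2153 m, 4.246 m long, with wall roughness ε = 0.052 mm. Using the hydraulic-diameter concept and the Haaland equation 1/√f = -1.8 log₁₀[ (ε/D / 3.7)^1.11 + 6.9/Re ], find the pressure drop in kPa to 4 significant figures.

Hydraulic diameter D_h = 4A/P = D_o - D_i = 0.2986 - 0.2153 = 0.0833 m.
Re = ρVD_h/μ = 1835·5.15·0.0833/0.00217 = 3.628e+05.
ε/D_h = 5.2e-05/0.0833 = 0.000624; Haaland gives 1/√f = -1.8 log₁₀[6.49e-05+1.9e-05] = 7.337, so f = 0.01858.
ΔP = f(L/D_h)(ρV²/2) = 0.01858·4.246/0.0833·2.433e+04 = 2.304e+04 Pa.
ΔP = 23.04 kPa.

ΔP ≈ 23.04 kPa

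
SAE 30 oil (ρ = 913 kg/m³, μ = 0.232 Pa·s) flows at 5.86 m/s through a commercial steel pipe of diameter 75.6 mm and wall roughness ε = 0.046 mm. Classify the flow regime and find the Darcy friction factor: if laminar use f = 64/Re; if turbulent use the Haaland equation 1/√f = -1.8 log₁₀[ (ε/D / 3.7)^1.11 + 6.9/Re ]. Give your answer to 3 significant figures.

f ≈ 0.0367

Re = ρVD/μ = 913·5.86·0.0756/0.232 = 1743.
Re < 2300 → laminar, so f = 64/Re = 0.03671 (roughness is irrelevant in laminar flow).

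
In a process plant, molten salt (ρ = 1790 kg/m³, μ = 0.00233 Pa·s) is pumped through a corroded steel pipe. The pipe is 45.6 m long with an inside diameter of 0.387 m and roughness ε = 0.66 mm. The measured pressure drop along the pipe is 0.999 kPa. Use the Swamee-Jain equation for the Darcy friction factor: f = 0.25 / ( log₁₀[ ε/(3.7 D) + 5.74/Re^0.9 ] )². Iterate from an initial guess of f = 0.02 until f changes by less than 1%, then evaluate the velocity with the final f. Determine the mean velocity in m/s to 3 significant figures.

V ≈ 0.632 m/s

Rearranging Darcy-Weisbach: V = √(2·ΔP·D/(f·L·ρ)). With ε/D = 0.00066/0.387 = 0.00171, iterate starting from f = 0.02:
  f = 0.02 → V = √(2·999·0.387/(0.02·45.6·1790)) = 0.6882 m/s; Re = ρVD/μ = 2.046e+05; f → 0.0236
  f = 0.0236 → V = 0.6336 m/s; Re = 1.884e+05; f → 0.02368
Converged (Δf/f < 1%). With the final f = 0.02368: V = √(2·999·0.387/(0.02368·45.6·1790)) = 0.6325 m/s.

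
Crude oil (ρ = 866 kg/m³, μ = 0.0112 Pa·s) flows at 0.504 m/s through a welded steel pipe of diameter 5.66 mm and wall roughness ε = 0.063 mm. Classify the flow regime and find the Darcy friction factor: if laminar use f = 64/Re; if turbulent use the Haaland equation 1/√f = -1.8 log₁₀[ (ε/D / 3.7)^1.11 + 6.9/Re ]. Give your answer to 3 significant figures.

f ≈ 0.290

Re = ρVD/μ = 866·0.504·0.00566/0.0112 = 220.6.
Re < 2300 → laminar, so f = 64/Re = 0.2902 (roughness is irrelevant in laminar flow).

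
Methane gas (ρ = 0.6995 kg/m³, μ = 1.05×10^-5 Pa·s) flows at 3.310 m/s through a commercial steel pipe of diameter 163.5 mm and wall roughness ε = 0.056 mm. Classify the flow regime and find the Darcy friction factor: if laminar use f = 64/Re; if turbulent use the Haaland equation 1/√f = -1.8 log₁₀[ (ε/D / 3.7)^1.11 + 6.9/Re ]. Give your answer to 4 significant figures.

Re = ρVD/μ = 0.6995·3.31·0.1635/1.05e-05 = 3.605e+04.
Re > 4000 → turbulent. ε/D = 5.6e-05/0.1635 = 0.000343; Haaland: 1/√f = -1.8 log₁₀[3.33e-05 + 0.000191] = 6.567, so f = 0.02319.

f ≈ 0.02319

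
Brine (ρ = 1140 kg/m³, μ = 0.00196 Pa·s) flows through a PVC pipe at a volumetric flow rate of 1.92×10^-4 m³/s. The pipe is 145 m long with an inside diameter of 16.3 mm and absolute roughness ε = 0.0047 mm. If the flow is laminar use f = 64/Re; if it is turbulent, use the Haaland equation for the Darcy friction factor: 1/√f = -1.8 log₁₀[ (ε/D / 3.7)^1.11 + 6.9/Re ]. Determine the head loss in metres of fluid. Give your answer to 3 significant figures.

h_f ≈ 12.4 m

Cross-sectional area A = πD²/4 = π(0.0163)²/4 = 0.0002087 m²; mean velocity V = Q/A = 0.000192/0.0002087 = 0.9201 m/s.
Reynolds number Re = ρVD/μ = 1140 · 0.9201 · 0.0163 / 0.00196 = 8723.
Re > 4000 → turbulent. Relative roughness ε/D = 4.7e-06/0.0163 = 0.000288. Haaland: 1/√f = -1.8 log₁₀[(0.000288/3.7)^1.11 + 6.9/8723] = -1.8 log₁₀[2.75e-05 + 0.000791] = 5.557, so f = 0.03239.
Darcy-Weisbach: ΔP = f(L/D)(ρV²/2) = 0.03239·(145/0.0163)·(1140·0.9201²/2) = 0.03239·8896·482.6 = 1.39e+05 Pa.
Head loss h_f = ΔP/(ρg) = 1.39e+05/(1140·9.81) = 12.4 m.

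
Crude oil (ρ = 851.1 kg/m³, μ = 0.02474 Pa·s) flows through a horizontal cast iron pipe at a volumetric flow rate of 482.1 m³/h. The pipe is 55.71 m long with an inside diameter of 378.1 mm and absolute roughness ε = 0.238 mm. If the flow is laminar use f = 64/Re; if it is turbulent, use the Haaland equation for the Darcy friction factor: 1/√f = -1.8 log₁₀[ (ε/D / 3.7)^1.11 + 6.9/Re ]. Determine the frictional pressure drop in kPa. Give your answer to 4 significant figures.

ΔP ≈ 2.540 kPa

Q = 482.1 m³/h = 482.1/3600 = 0.1339 m³/s.
Cross-sectional area A = πD²/4 = π(0.3781)²/4 = 0.1123 m²; mean velocity V = Q/A = 0.1339/0.1123 = 1.193 m/s.
Reynolds number Re = ρVD/μ = 851.1 · 1.193 · 0.3781 / 0.0247 = 1.551e+04.
Re > 4000 → turbulent. Relative roughness ε/D = 0.000238/0.3781 = 0.000629. Haaland: 1/√f = -1.8 log₁₀[(0.000629/3.7)^1.11 + 6.9/1.551e+04] = -1.8 log₁₀[6.55e-05 + 0.000445] = 5.926, so f = 0.02848.
Darcy-Weisbach: ΔP = f(L/D)(ρV²/2) = 0.02848·(55.71/0.3781)·(851.1·1.193²/2) = 0.02848·147.3·605.4 = 2540 Pa.
ΔP = 2540 Pa = 2.540 kPa.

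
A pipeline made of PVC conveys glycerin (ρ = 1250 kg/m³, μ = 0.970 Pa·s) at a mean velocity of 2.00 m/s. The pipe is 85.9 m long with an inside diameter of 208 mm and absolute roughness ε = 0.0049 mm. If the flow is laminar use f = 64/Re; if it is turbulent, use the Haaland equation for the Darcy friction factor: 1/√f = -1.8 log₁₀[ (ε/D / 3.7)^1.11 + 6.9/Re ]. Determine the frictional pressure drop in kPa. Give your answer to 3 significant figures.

ΔP ≈ 123 kPa

Reynolds number Re = ρVD/μ = 1250 · 2 · 0.208 / 0.97 = 536.1.
Re < 2300 → laminar flow, so f = 64/Re = 64/536.1 = 0.1194 (the turbulent correlation is not needed).
Darcy-Weisbach: ΔP = f(L/D)(ρV²/2) = 0.1194·(85.9/0.208)·(1250·2²/2) = 0.1194·413·2500 = 1.233e+05 Pa.
ΔP = 1.233e+05 Pa = 123 kPa.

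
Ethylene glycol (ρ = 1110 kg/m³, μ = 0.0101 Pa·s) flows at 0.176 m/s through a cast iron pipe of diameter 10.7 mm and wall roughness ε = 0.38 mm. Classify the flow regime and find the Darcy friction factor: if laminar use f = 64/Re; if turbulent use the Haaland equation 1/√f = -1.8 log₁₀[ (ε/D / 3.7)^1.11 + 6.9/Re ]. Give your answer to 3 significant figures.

Re = ρVD/μ = 1110·0.176·0.0107/0.0101 = 207.
Re < 2300 → laminar, so f = 64/Re = 0.3092 (roughness is irrelevant in laminar flow).

f ≈ 0.309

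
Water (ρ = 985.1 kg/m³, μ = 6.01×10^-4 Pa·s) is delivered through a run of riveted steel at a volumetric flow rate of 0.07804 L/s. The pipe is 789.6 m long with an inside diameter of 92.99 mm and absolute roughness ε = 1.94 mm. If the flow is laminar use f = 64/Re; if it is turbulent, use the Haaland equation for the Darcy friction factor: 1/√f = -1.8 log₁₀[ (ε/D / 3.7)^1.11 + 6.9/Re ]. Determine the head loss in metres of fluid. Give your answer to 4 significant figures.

Q = 0.07804 L/s = 0.07804/1000 = 7.804e-05 m³/s.
Cross-sectional area A = πD²/4 = π(0.09299)²/4 = 0.006791 m²; mean velocity V = Q/A = 7.804e-05/0.006791 = 0.01149 m/s.
Reynolds number Re = ρVD/μ = 985.1 · 0.01149 · 0.09299 / 0.000601 = 1751.
Re < 2300 → laminar flow, so f = 64/Re = 64/1751 = 0.03654 (the turbulent correlation is not needed).
Darcy-Weisbach: ΔP = f(L/D)(ρV²/2) = 0.03654·(789.6/0.09299)·(985.1·0.01149²/2) = 0.03654·8491·0.06504 = 20.18 Pa.
Head loss h_f = ΔP/(ρg) = 20.18/(985.1·9.81) = 0.002088 m.

h_f ≈ 0.002088 m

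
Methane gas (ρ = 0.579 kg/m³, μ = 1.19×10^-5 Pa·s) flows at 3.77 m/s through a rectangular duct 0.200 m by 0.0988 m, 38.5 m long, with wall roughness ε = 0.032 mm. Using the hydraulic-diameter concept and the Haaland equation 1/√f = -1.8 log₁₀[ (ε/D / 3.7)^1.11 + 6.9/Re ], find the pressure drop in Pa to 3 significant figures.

Hydraulic diameter D_h = 4A/P = 4·(0.2·0.0988)/(2·(0.2+0.0988)) = 0.07904/0.5976 = 0.1323 m.
Re = ρVD_h/μ = 0.579·3.77·0.1323/1.19e-05 = 2.426e+04.
ε/D_h = 3.2e-05/0.1323 = 0.000242; Haaland gives 1/√f = -1.8 log₁₀[2.27e-05+0.000284] = 6.323, so f = 0.02501.
ΔP = f(L/D_h)(ρV²/2) = 0.02501·38.5/0.1323·4.115 = 29.96 Pa.

ΔP ≈ 30.0 Pa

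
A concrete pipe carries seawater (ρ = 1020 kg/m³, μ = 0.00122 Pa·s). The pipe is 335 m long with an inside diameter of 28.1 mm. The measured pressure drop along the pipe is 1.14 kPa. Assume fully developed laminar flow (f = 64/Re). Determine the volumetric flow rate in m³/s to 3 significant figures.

Q ≈ 4.27×10^-5 m³/s

For laminar flow, f = 64/Re with Re = ρVD/μ, so Darcy-Weisbach reduces to ΔP = 32μLV/D². Solving for V: V = ΔP·D²/(32μL) = 1140·(0.0281)²/(32·0.00122·335) = 0.06883 m/s.
Check: Re = ρVD/μ = 1020·0.06883·0.0281/0.00122 = 1617 < 2300, so the laminar assumption holds.
Q = V·A = 0.06883·(π/4·0.0281²) = 4.268e-05 m³/s = 4.27×10^-5 m³/s.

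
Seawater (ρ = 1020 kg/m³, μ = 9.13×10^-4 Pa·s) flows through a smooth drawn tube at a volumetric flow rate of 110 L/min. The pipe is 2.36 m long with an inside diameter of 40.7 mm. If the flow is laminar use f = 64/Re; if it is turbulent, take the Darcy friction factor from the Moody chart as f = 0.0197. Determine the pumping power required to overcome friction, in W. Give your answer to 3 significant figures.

Q = 110 L/min = 110/60000 = 0.001833 m³/s.
Cross-sectional area A = πD²/4 = π(0.0407)²/4 = 0.001301 m²; mean velocity V = Q/A = 0.001833/0.001301 = 1.409 m/s.
Reynolds number Re = ρVD/μ = 1020 · 1.409 · 0.0407 / 0.000913 = 6.407e+04.
Re > 4000 → turbulent; use the Moody-chart value f = 0.0197.
Darcy-Weisbach: ΔP = f(L/D)(ρV²/2) = 0.0197·(2.36/0.0407)·(1020·1.409²/2) = 0.0197·57.99·1013 = 1157 Pa.
Pumping power P = QΔP = 0.001833·1157 = 2.121 W = 2.12 W.

P ≈ 2.12 W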